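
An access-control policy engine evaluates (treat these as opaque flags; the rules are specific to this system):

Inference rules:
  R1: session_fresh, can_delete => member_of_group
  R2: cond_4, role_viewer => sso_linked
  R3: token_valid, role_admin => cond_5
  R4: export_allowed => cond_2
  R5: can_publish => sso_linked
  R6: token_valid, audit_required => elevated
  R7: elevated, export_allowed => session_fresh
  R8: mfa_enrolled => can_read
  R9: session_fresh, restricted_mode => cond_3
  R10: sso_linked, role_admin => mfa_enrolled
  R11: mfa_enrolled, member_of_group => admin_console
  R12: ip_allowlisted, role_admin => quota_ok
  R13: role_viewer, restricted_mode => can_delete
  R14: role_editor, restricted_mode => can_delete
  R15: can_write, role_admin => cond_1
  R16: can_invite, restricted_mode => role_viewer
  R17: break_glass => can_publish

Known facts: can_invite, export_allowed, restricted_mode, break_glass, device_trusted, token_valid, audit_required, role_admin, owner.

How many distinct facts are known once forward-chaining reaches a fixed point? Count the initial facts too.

Round 1 — R3, R4, R6, R16, R17, derive cond_5, cond_2, elevated, role_viewer, can_publish.
Round 2 — R5, R7, R13, derive sso_linked, session_fresh, can_delete.
Round 3 — R1, R9, R10, derive member_of_group, cond_3, mfa_enrolled.
Round 4 — R8, R11, derive can_read, admin_console.
Closure: {admin_console, audit_required, break_glass, can_delete, can_invite, can_publish, can_read, cond_2, cond_3, cond_5, device_trusted, elevated, export_allowed, member_of_group, mfa_enrolled, owner, restricted_mode, role_admin, role_viewer, session_fresh, sso_linked, token_valid} — 22 facts.

22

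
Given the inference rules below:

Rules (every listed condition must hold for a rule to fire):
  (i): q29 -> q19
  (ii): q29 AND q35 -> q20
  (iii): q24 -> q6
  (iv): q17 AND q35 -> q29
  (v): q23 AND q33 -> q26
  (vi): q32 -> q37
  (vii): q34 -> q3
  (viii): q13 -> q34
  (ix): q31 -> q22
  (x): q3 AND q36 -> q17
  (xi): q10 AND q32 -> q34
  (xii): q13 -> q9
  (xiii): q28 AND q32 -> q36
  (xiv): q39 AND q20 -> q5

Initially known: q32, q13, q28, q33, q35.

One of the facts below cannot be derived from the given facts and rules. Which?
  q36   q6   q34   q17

Round 1 — (vi), (viii), (xii), (xiii), derive q37, q34, q9, q36.
Round 2 — (vii), derive q3.
Round 3 — (x), derive q17.
Round 4 — (iv), derive q29.
Round 5 — (i), (ii), derive q19, q20.
Derived: q36 (round 1), q17 (round 3), q34 (round 1). q6 never appears in any round.

q6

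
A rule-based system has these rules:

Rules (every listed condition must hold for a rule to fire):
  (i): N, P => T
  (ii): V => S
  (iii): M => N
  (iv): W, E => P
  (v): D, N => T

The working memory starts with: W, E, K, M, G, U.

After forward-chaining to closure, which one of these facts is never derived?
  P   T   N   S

Round 1: (iii) [M => N]; (iv) [W, E => P]. Adds N, P.
Round 2: (i) [N, P => T]. Adds T.
Derived: N (round 1), P (round 1), T (round 2). S never appears in any round.

S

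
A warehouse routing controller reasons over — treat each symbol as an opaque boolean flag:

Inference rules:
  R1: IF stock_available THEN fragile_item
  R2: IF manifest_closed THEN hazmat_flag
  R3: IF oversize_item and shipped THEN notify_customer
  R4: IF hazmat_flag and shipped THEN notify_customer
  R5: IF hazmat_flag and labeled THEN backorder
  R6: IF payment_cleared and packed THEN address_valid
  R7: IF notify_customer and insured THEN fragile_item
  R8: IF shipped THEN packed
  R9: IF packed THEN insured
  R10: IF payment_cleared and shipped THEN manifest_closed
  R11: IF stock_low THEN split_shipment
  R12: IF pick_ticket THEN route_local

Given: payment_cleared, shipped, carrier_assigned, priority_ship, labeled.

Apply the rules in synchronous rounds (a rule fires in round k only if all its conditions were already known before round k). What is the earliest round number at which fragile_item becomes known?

4

Round 1: R8 [IF shipped THEN packed]; R10 [IF payment_cleared and shipped THEN manifest_closed]. New: packed, manifest_closed.
Round 2: R2 [IF manifest_closed THEN hazmat_flag]; R6 [IF payment_cleared and packed THEN address_valid]; R9 [IF packed THEN insured]. New: hazmat_flag, address_valid, insured.
Round 3: R4 [IF hazmat_flag and shipped THEN notify_customer]; R5 [IF hazmat_flag and labeled THEN backorder]. New: notify_customer, backorder.
Round 4: R7 [IF notify_customer and insured THEN fragile_item]. New: fragile_item.
fragile_item first appears in round 4.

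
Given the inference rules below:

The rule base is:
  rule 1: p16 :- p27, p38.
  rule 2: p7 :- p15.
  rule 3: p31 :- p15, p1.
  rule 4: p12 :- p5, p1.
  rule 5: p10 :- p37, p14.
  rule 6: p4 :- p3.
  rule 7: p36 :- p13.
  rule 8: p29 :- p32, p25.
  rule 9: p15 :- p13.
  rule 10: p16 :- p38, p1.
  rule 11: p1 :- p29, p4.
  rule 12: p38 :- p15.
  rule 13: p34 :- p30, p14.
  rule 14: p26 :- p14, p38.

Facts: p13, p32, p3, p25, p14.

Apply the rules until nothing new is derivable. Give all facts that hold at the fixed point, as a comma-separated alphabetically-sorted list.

Round 1 fires rule 6, rule 7, rule 8, rule 9, giving p4, p36, p29, p15.
Round 2 fires rule 2, rule 11, rule 12, giving p7, p1, p38.
Round 3 fires rule 3, rule 10, rule 14, giving p31, p16, p26.

p1, p13, p14, p15, p16, p25, p26, p29, p3, p31, p32, p36, p38, p4, p7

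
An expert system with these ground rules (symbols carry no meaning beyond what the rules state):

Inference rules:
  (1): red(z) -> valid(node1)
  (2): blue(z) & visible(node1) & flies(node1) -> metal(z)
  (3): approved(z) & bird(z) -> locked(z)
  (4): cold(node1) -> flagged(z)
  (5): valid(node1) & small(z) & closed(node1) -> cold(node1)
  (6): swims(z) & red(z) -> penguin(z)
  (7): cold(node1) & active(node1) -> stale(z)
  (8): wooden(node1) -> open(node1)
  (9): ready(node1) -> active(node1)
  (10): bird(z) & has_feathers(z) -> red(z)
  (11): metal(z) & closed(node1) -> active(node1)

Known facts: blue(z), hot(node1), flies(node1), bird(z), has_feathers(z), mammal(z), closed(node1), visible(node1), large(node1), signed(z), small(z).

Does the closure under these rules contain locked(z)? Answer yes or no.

Round 1 — (2), (10), derive metal(z), red(z).
Round 2 — (1), (11), derive valid(node1), active(node1).
Round 3 — (5), derive cold(node1).
Round 4 — (4), (7), derive flagged(z), stale(z).
Fixed point reached. locked(z) is concluded only by (3); (3) needs approved(z) (never derived).

no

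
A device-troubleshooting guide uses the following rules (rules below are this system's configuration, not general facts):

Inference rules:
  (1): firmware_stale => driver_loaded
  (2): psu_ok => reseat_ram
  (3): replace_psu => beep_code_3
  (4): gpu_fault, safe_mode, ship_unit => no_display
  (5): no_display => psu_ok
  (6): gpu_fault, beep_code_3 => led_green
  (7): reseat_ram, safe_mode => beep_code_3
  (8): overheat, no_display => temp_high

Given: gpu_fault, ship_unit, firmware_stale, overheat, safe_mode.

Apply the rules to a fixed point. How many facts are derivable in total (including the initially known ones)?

[1] (1) [firmware_stale => driver_loaded]; (4) [gpu_fault, safe_mode, ship_unit => no_display]. ⇒ new: driver_loaded, no_display.
[2] (5) [no_display => psu_ok]; (8) [overheat, no_display => temp_high]. ⇒ new: psu_ok, temp_high.
[3] (2) [psu_ok => reseat_ram]. ⇒ new: reseat_ram.
[4] (7) [reseat_ram, safe_mode => beep_code_3]. ⇒ new: beep_code_3.
[5] (6) [gpu_fault, beep_code_3 => led_green]. ⇒ new: led_green.
Closure: {beep_code_3, driver_loaded, firmware_stale, gpu_fault, led_green, no_display, overheat, psu_ok, reseat_ram, safe_mode, ship_unit, temp_high} — 12 facts.

12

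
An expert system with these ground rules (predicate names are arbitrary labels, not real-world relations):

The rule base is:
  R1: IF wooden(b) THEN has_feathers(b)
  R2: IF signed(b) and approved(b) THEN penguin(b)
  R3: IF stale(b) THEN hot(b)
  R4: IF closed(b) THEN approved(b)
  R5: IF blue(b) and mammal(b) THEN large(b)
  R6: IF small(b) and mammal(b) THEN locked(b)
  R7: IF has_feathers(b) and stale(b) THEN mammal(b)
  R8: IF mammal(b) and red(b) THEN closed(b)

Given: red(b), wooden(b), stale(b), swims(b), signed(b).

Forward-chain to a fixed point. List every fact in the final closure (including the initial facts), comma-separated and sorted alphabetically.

[1] R1 [IF wooden(b) THEN has_feathers(b)]; R3 [IF stale(b) THEN hot(b)]. ⇒ new: has_feathers(b), hot(b).
[2] R7 [IF has_feathers(b) and stale(b) THEN mammal(b)]. ⇒ new: mammal(b).
[3] R8 [IF mammal(b) and red(b) THEN closed(b)]. ⇒ new: closed(b).
[4] R4 [IF closed(b) THEN approved(b)]. ⇒ new: approved(b).
[5] R2 [IF signed(b) and approved(b) THEN penguin(b)]. ⇒ new: penguin(b).

approved(b), closed(b), has_feathers(b), hot(b), mammal(b), penguin(b), red(b), signed(b), stale(b), swims(b), wooden(b)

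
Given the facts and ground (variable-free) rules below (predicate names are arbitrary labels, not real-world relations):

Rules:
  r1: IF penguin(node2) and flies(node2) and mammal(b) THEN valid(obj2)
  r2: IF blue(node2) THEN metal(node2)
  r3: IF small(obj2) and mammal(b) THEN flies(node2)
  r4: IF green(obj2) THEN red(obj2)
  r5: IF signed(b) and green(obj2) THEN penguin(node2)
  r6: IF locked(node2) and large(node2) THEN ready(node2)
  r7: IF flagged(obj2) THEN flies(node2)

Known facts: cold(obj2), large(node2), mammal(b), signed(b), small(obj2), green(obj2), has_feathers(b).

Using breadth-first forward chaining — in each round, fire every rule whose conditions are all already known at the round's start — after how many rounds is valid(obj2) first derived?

2

Round 1: r3 [IF small(obj2) and mammal(b) THEN flies(node2)]; r4 [IF green(obj2) THEN red(obj2)]; r5 [IF signed(b) and green(obj2) THEN penguin(node2)]. New: flies(node2), red(obj2), penguin(node2).
Round 2: r1 [IF penguin(node2) and flies(node2) and mammal(b) THEN valid(obj2)]. New: valid(obj2).
valid(obj2) first appears in round 2.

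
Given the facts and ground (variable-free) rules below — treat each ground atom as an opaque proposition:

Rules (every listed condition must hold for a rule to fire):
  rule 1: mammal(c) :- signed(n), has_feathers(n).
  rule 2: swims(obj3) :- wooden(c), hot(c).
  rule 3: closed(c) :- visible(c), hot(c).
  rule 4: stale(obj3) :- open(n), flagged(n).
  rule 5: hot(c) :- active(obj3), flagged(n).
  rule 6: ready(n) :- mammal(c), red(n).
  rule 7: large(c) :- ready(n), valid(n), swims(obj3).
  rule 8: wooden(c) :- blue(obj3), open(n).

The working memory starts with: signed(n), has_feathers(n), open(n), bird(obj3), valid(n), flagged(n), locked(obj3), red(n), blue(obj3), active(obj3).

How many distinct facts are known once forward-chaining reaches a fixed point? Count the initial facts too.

[1] rule 1 [mammal(c) :- signed(n), has_feathers(n).]; rule 4 [stale(obj3) :- open(n), flagged(n).]; rule 5 [hot(c) :- active(obj3), flagged(n).]; rule 8 [wooden(c) :- blue(obj3), open(n).]. ⇒ new: mammal(c), stale(obj3), hot(c), wooden(c).
[2] rule 2 [swims(obj3) :- wooden(c), hot(c).]; rule 6 [ready(n) :- mammal(c), red(n).]. ⇒ new: swims(obj3), ready(n).
[3] rule 7 [large(c) :- ready(n), valid(n), swims(obj3).]. ⇒ new: large(c).
Closure: {active(obj3), bird(obj3), blue(obj3), flagged(n), has_feathers(n), hot(c), large(c), locked(obj3), mammal(c), open(n), ready(n), red(n), signed(n), stale(obj3), swims(obj3), valid(n), wooden(c)} — 17 facts.

17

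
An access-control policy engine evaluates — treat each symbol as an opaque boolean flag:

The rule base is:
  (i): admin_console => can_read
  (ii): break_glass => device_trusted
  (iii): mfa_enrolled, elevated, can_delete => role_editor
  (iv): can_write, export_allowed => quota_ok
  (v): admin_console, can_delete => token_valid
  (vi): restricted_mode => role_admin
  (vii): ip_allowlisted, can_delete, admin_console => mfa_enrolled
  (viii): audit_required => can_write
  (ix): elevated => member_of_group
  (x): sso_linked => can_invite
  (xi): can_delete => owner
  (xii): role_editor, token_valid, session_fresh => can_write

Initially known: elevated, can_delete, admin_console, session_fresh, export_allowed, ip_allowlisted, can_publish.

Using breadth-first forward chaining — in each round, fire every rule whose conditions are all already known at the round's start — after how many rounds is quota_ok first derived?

Round 1 fires (i), (v), (vii), (ix), (xi), giving can_read, token_valid, mfa_enrolled, member_of_group, owner.
Round 2 fires (iii), giving role_editor.
Round 3 fires (xii), giving can_write.
Round 4 fires (iv), giving quota_ok.
quota_ok first appears in round 4.

4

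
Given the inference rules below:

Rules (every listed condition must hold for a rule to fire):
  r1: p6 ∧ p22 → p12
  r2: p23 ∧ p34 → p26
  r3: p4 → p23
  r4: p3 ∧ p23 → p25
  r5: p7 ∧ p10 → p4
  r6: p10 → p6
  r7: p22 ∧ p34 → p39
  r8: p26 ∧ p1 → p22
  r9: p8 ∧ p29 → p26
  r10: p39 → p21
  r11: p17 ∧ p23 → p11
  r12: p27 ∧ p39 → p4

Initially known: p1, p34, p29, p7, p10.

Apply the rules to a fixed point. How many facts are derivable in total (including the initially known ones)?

13

Round 1 — r5, r6, derive p4, p6.
Round 2 — r3, derive p23.
Round 3 — r2, derive p26.
Round 4 — r8, derive p22.
Round 5 — r1, r7, derive p12, p39.
Round 6 — r10, derive p21.
Closure: {p1, p10, p12, p21, p22, p23, p26, p29, p34, p39, p4, p6, p7} — 13 facts.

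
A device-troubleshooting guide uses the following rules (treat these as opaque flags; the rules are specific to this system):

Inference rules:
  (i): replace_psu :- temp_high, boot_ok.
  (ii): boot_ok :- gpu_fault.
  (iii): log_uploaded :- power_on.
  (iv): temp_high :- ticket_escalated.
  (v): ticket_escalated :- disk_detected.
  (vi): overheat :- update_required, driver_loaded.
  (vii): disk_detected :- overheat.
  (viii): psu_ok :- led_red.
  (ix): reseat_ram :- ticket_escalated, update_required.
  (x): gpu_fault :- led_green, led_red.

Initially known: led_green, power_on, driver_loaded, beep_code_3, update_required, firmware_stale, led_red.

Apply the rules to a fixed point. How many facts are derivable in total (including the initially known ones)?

Round 1: (iii) [log_uploaded :- power_on.]; (vi) [overheat :- update_required, driver_loaded.]; (viii) [psu_ok :- led_red.]; (x) [gpu_fault :- led_green, led_red.]. Adds log_uploaded, overheat, psu_ok, gpu_fault.
Round 2: (ii) [boot_ok :- gpu_fault.]; (vii) [disk_detected :- overheat.]. Adds boot_ok, disk_detected.
Round 3: (v) [ticket_escalated :- disk_detected.]. Adds ticket_escalated.
Round 4: (iv) [temp_high :- ticket_escalated.]; (ix) [reseat_ram :- ticket_escalated, update_required.]. Adds temp_high, reseat_ram.
Round 5: (i) [replace_psu :- temp_high, boot_ok.]. Adds replace_psu.
Closure: {beep_code_3, boot_ok, disk_detected, driver_loaded, firmware_stale, gpu_fault, led_green, led_red, log_uploaded, overheat, power_on, psu_ok, replace_psu, reseat_ram, temp_high, ticket_escalated, update_required} — 17 facts.

17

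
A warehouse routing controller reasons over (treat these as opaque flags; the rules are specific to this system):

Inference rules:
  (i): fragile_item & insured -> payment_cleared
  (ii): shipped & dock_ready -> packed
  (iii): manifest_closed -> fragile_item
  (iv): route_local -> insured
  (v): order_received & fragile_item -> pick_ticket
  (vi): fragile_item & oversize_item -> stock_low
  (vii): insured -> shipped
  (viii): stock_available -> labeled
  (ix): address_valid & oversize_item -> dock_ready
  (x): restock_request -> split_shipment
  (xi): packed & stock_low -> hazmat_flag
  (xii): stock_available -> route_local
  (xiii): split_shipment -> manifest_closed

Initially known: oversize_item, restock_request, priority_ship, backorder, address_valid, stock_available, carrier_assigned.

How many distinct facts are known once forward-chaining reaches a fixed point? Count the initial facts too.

[1] (viii) [stock_available -> labeled]; (ix) [address_valid & oversize_item -> dock_ready]; (x) [restock_request -> split_shipment]; (xii) [stock_available -> route_local]. ⇒ new: labeled, dock_ready, split_shipment, route_local.
[2] (iv) [route_local -> insured]; (xiii) [split_shipment -> manifest_closed]. ⇒ new: insured, manifest_closed.
[3] (iii) [manifest_closed -> fragile_item]; (vii) [insured -> shipped]. ⇒ new: fragile_item, shipped.
[4] (i) [fragile_item & insured -> payment_cleared]; (ii) [shipped & dock_ready -> packed]; (vi) [fragile_item & oversize_item -> stock_low]. ⇒ new: payment_cleared, packed, stock_low.
[5] (xi) [packed & stock_low -> hazmat_flag]. ⇒ new: hazmat_flag.
Closure: {address_valid, backorder, carrier_assigned, dock_ready, fragile_item, hazmat_flag, insured, labeled, manifest_closed, oversize_item, packed, payment_cleared, priority_ship, restock_request, route_local, shipped, split_shipment, stock_available, stock_low} — 19 facts.

19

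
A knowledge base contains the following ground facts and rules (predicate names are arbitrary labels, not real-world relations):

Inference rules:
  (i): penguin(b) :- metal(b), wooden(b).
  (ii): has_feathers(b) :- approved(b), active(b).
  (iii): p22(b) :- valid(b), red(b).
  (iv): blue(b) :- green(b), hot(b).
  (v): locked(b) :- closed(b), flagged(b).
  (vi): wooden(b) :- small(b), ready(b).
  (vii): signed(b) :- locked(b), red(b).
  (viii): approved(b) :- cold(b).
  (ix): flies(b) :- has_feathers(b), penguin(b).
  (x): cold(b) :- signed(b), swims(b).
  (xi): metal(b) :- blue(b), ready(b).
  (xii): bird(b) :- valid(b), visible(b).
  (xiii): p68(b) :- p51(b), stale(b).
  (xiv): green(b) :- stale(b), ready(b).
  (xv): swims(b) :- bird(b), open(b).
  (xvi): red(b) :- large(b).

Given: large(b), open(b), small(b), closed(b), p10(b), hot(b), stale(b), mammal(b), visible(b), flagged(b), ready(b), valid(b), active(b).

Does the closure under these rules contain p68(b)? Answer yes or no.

no

Round 1 — (v), (vi), (xii), (xiv), (xvi), derive locked(b), wooden(b), bird(b), green(b), red(b).
Round 2 — (iii), (iv), (vii), (xv), derive p22(b), blue(b), signed(b), swims(b).
Round 3 — (x), (xi), derive cold(b), metal(b).
Round 4 — (i), (viii), derive penguin(b), approved(b).
Round 5 — (ii), derive has_feathers(b).
Round 6 — (ix), derive flies(b).
Fixed point reached. p68(b) is concluded only by (xiii); (xiii) needs p51(b) (never derived).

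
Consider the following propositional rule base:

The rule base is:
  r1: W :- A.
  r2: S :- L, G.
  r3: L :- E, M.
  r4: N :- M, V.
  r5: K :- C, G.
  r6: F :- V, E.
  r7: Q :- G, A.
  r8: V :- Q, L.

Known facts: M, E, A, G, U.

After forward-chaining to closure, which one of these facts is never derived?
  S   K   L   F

Round 1 fires r1, r3, r7, giving W, L, Q.
Round 2 fires r2, r8, giving S, V.
Round 3 fires r4, r6, giving N, F.
Derived: S (round 2), L (round 1), F (round 3). K never appears in any round.

K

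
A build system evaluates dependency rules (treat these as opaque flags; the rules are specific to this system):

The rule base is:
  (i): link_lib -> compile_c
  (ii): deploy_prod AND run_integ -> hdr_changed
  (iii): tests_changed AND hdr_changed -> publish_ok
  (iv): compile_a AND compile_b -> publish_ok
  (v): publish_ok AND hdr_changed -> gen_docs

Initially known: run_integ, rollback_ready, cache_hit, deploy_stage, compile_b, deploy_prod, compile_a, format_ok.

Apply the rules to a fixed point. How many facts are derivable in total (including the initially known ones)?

Round 1 fires (ii), (iv), giving hdr_changed, publish_ok.
Round 2 fires (v), giving gen_docs.
Closure: {cache_hit, compile_a, compile_b, deploy_prod, deploy_stage, format_ok, gen_docs, hdr_changed, publish_ok, rollback_ready, run_integ} — 11 facts.

11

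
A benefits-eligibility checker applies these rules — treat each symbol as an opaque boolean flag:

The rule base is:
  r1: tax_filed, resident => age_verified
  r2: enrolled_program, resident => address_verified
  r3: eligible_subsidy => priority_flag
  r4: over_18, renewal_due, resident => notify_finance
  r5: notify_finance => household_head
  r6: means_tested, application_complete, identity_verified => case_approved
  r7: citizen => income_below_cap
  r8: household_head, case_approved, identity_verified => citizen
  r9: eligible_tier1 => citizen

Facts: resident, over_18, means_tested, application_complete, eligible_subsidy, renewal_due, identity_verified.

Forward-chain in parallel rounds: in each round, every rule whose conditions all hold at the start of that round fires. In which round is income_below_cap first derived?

4

Round 1 fires r3, r4, r6, giving priority_flag, notify_finance, case_approved.
Round 2 fires r5, giving household_head.
Round 3 fires r8, giving citizen.
Round 4 fires r7, giving income_below_cap.
income_below_cap first appears in round 4.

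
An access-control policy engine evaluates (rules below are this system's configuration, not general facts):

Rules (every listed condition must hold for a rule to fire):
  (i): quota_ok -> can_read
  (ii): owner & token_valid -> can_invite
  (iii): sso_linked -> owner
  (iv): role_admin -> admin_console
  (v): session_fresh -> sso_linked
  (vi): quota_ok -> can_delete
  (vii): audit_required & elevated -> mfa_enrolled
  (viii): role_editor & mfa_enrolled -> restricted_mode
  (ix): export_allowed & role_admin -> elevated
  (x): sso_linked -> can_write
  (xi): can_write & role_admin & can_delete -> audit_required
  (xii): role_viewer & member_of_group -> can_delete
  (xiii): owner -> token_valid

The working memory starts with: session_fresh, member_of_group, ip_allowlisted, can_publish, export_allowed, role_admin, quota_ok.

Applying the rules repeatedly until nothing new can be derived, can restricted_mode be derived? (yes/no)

no

[1] (i) [quota_ok -> can_read]; (iv) [role_admin -> admin_console]; (v) [session_fresh -> sso_linked]; (vi) [quota_ok -> can_delete]; (ix) [export_allowed & role_admin -> elevated]. ⇒ new: can_read, admin_console, sso_linked, can_delete, elevated.
[2] (iii) [sso_linked -> owner]; (x) [sso_linked -> can_write]. ⇒ new: owner, can_write.
[3] (xi) [can_write & role_admin & can_delete -> audit_required]; (xiii) [owner -> token_valid]. ⇒ new: audit_required, token_valid.
[4] (ii) [owner & token_valid -> can_invite]; (vii) [audit_required & elevated -> mfa_enrolled]. ⇒ new: can_invite, mfa_enrolled.
Fixed point reached. restricted_mode is concluded only by (viii); (viii) needs role_editor (never derived).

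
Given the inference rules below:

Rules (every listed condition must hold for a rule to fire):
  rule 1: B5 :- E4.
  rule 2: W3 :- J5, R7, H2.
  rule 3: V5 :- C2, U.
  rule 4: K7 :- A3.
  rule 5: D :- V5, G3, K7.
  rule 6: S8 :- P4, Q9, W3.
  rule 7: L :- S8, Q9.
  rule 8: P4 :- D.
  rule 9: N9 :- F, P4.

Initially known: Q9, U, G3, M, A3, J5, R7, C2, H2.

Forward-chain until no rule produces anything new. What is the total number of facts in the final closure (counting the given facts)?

16

Round 1: rule 2 [W3 :- J5, R7, H2.]; rule 3 [V5 :- C2, U.]; rule 4 [K7 :- A3.]. New: W3, V5, K7.
Round 2: rule 5 [D :- V5, G3, K7.]. New: D.
Round 3: rule 8 [P4 :- D.]. New: P4.
Round 4: rule 6 [S8 :- P4, Q9, W3.]. New: S8.
Round 5: rule 7 [L :- S8, Q9.]. New: L.
Closure: {A3, C2, D, G3, H2, J5, K7, L, M, P4, Q9, R7, S8, U, V5, W3} — 16 facts.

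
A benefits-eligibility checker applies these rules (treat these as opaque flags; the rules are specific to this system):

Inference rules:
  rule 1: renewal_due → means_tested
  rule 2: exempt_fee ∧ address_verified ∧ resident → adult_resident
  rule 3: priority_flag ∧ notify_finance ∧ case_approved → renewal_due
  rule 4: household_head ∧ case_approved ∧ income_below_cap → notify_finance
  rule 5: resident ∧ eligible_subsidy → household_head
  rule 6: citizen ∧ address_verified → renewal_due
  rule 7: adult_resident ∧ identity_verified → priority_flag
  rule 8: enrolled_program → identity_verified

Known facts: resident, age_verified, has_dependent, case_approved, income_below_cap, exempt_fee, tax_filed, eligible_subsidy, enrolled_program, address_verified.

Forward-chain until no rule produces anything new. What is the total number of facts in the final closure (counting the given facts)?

Round 1: rule 2 [exempt_fee ∧ address_verified ∧ resident → adult_resident]; rule 5 [resident ∧ eligible_subsidy → household_head]; rule 8 [enrolled_program → identity_verified]. New: adult_resident, household_head, identity_verified.
Round 2: rule 4 [household_head ∧ case_approved ∧ income_below_cap → notify_finance]; rule 7 [adult_resident ∧ identity_verified → priority_flag]. New: notify_finance, priority_flag.
Round 3: rule 3 [priority_flag ∧ notify_finance ∧ case_approved → renewal_due]. New: renewal_due.
Round 4: rule 1 [renewal_due → means_tested]. New: means_tested.
Closure: {address_verified, adult_resident, age_verified, case_approved, eligible_subsidy, enrolled_program, exempt_fee, has_dependent, household_head, identity_verified, income_below_cap, means_tested, notify_finance, priority_flag, renewal_due, resident, tax_filed} — 17 facts.

17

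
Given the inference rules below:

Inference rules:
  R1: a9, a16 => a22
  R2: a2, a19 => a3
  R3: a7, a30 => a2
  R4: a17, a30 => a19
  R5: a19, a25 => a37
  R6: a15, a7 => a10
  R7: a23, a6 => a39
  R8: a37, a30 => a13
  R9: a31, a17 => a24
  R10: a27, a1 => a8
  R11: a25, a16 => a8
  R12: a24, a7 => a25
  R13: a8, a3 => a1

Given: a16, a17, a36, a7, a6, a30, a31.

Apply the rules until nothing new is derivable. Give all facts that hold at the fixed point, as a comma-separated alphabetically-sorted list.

a1, a13, a16, a17, a19, a2, a24, a25, a3, a30, a31, a36, a37, a6, a7, a8

Round 1 — R3, R4, R9, derive a2, a19, a24.
Round 2 — R2, R12, derive a3, a25.
Round 3 — R5, R11, derive a37, a8.
Round 4 — R8, R13, derive a13, a1.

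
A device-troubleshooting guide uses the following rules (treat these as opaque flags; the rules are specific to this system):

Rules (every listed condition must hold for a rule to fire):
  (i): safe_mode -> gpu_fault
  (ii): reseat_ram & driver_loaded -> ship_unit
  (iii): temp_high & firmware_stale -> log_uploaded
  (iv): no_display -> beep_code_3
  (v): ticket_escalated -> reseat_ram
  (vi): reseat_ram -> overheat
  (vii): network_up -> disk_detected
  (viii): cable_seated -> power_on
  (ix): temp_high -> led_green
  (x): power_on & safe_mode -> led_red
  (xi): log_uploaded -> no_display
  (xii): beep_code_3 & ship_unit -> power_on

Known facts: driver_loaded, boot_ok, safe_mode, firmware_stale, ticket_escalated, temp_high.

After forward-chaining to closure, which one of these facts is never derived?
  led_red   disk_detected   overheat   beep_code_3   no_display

disk_detected

Round 1: (i) [safe_mode -> gpu_fault]; (iii) [temp_high & firmware_stale -> log_uploaded]; (v) [ticket_escalated -> reseat_ram]; (ix) [temp_high -> led_green]. Adds gpu_fault, log_uploaded, reseat_ram, led_green.
Round 2: (ii) [reseat_ram & driver_loaded -> ship_unit]; (vi) [reseat_ram -> overheat]; (xi) [log_uploaded -> no_display]. Adds ship_unit, overheat, no_display.
Round 3: (iv) [no_display -> beep_code_3]. Adds beep_code_3.
Round 4: (xii) [beep_code_3 & ship_unit -> power_on]. Adds power_on.
Round 5: (x) [power_on & safe_mode -> led_red]. Adds led_red.
Derived: beep_code_3 (round 3), no_display (round 2), overheat (round 2), led_red (round 5). disk_detected never appears in any round.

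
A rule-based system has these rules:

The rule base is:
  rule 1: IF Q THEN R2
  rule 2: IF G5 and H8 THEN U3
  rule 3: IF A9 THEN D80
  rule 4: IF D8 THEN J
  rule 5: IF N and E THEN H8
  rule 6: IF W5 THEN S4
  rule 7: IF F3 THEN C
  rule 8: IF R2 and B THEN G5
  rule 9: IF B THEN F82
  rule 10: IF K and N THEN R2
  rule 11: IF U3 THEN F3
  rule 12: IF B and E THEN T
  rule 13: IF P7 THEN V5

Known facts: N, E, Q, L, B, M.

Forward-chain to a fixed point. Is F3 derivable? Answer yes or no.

Round 1 — rule 1, rule 5, rule 9, rule 12, derive R2, H8, F82, T.
Round 2 — rule 8, derive G5.
Round 3 — rule 2, derive U3.
Round 4 — rule 11, derive F3.
Round 5 — rule 7, derive C.
F3 appears in round 4, so it is derivable.

yes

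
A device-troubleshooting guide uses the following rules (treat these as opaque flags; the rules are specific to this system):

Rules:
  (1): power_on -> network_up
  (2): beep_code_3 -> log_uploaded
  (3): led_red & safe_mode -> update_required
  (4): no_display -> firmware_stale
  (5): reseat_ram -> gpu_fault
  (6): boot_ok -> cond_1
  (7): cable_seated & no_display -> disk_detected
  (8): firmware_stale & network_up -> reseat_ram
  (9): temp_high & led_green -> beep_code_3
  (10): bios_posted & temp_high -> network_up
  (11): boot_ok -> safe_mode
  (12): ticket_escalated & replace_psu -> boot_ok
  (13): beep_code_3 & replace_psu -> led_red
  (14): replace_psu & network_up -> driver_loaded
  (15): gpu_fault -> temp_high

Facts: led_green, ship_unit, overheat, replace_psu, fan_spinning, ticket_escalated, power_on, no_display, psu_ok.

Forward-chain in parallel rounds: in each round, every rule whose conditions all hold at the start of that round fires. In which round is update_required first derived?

7

Round 1 fires (1), (4), (12), giving network_up, firmware_stale, boot_ok.
Round 2 fires (6), (8), (11), (14), giving cond_1, reseat_ram, safe_mode, driver_loaded.
Round 3 fires (5), giving gpu_fault.
Round 4 fires (15), giving temp_high.
Round 5 fires (9), giving beep_code_3.
Round 6 fires (2), (13), giving log_uploaded, led_red.
Round 7 fires (3), giving update_required.
update_required first appears in round 7.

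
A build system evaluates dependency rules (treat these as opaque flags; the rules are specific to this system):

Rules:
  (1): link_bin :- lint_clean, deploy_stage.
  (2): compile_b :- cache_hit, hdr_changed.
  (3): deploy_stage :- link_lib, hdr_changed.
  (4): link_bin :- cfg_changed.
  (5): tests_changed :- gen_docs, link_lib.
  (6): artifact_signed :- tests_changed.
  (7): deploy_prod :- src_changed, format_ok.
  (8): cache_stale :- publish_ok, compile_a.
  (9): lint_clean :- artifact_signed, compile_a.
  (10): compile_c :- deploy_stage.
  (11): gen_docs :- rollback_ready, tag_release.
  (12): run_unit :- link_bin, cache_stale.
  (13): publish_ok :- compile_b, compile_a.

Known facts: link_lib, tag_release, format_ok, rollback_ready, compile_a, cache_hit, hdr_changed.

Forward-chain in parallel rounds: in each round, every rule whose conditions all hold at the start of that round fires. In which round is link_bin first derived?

Round 1 — (2), (3), (11), derive compile_b, deploy_stage, gen_docs.
Round 2 — (5), (10), (13), derive tests_changed, compile_c, publish_ok.
Round 3 — (6), (8), derive artifact_signed, cache_stale.
Round 4 — (9), derive lint_clean.
Round 5 — (1), derive link_bin.
link_bin first appears in round 5.

5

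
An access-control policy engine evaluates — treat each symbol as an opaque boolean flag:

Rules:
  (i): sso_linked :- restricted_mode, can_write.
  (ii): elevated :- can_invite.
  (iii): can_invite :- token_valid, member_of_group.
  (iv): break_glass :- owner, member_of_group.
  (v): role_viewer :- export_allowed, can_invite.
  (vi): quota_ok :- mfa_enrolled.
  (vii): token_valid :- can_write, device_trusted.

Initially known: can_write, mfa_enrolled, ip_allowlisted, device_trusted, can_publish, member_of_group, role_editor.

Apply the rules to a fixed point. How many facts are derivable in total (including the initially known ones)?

Round 1: (vi) [quota_ok :- mfa_enrolled.]; (vii) [token_valid :- can_write, device_trusted.]. New: quota_ok, token_valid.
Round 2: (iii) [can_invite :- token_valid, member_of_group.]. New: can_invite.
Round 3: (ii) [elevated :- can_invite.]. New: elevated.
Closure: {can_invite, can_publish, can_write, device_trusted, elevated, ip_allowlisted, member_of_group, mfa_enrolled, quota_ok, role_editor, token_valid} — 11 facts.

11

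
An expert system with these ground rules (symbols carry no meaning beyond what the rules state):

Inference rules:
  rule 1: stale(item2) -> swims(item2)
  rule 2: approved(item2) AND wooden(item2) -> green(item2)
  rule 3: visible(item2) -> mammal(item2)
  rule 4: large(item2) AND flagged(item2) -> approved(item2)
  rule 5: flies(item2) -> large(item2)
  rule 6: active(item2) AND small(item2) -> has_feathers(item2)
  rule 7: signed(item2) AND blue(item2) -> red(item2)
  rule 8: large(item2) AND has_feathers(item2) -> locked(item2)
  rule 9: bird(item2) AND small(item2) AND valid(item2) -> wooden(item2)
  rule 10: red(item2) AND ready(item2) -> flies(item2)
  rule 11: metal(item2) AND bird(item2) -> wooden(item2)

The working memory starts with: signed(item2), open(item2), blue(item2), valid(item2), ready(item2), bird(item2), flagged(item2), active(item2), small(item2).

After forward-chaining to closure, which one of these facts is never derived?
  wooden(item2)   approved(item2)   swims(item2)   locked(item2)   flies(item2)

Round 1: rule 6 [active(item2) AND small(item2) -> has_feathers(item2)]; rule 7 [signed(item2) AND blue(item2) -> red(item2)]; rule 9 [bird(item2) AND small(item2) AND valid(item2) -> wooden(item2)]. Adds has_feathers(item2), red(item2), wooden(item2).
Round 2: rule 10 [red(item2) AND ready(item2) -> flies(item2)]. Adds flies(item2).
Round 3: rule 5 [flies(item2) -> large(item2)]. Adds large(item2).
Round 4: rule 4 [large(item2) AND flagged(item2) -> approved(item2)]; rule 8 [large(item2) AND has_feathers(item2) -> locked(item2)]. Adds approved(item2), locked(item2).
Round 5: rule 2 [approved(item2) AND wooden(item2) -> green(item2)]. Adds green(item2).
Derived: flies(item2) (round 2), locked(item2) (round 4), wooden(item2) (round 1), approved(item2) (round 4). swims(item2) never appears in any round.

swims(item2)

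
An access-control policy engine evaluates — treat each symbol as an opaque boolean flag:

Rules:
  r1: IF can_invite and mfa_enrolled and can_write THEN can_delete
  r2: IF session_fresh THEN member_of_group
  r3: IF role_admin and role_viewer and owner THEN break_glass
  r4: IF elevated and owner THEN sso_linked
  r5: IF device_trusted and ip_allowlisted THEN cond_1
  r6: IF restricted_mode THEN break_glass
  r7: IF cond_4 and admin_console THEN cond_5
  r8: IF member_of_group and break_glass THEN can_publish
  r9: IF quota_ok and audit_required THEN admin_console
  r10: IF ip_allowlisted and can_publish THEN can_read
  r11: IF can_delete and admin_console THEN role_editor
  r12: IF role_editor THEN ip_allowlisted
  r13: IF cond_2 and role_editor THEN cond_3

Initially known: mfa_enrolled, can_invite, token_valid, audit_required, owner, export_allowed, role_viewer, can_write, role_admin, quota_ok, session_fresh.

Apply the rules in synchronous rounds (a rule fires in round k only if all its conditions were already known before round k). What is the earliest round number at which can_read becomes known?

4

[1] r1 [IF can_invite and mfa_enrolled and can_write THEN can_delete]; r2 [IF session_fresh THEN member_of_group]; r3 [IF role_admin and role_viewer and owner THEN break_glass]; r9 [IF quota_ok and audit_required THEN admin_console]. ⇒ new: can_delete, member_of_group, break_glass, admin_console.
[2] r8 [IF member_of_group and break_glass THEN can_publish]; r11 [IF can_delete and admin_console THEN role_editor]. ⇒ new: can_publish, role_editor.
[3] r12 [IF role_editor THEN ip_allowlisted]. ⇒ new: ip_allowlisted.
[4] r10 [IF ip_allowlisted and can_publish THEN can_read]. ⇒ new: can_read.
can_read first appears in round 4.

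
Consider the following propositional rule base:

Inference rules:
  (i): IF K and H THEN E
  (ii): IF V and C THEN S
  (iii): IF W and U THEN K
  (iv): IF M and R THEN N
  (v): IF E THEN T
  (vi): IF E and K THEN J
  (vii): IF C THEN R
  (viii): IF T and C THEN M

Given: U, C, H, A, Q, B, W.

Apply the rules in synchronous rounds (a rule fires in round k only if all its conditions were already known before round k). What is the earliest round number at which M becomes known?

4

Round 1 fires (iii), (vii), giving K, R.
Round 2 fires (i), giving E.
Round 3 fires (v), (vi), giving T, J.
Round 4 fires (viii), giving M.
M first appears in round 4.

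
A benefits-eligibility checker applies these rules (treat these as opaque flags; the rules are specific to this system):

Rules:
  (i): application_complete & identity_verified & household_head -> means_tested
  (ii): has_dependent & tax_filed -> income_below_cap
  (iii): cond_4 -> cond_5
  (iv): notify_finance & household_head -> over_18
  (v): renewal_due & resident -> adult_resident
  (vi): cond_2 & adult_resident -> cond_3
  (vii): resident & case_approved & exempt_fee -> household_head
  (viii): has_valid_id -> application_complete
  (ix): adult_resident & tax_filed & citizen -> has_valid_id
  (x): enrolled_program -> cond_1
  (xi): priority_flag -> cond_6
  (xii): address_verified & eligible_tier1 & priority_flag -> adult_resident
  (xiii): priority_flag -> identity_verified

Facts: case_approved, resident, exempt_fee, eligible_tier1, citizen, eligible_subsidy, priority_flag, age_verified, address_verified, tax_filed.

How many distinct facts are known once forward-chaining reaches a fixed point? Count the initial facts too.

17

Round 1 fires (vii), (xi), (xii), (xiii), giving household_head, cond_6, adult_resident, identity_verified.
Round 2 fires (ix), giving has_valid_id.
Round 3 fires (viii), giving application_complete.
Round 4 fires (i), giving means_tested.
Closure: {address_verified, adult_resident, age_verified, application_complete, case_approved, citizen, cond_6, eligible_subsidy, eligible_tier1, exempt_fee, has_valid_id, household_head, identity_verified, means_tested, priority_flag, resident, tax_filed} — 17 facts.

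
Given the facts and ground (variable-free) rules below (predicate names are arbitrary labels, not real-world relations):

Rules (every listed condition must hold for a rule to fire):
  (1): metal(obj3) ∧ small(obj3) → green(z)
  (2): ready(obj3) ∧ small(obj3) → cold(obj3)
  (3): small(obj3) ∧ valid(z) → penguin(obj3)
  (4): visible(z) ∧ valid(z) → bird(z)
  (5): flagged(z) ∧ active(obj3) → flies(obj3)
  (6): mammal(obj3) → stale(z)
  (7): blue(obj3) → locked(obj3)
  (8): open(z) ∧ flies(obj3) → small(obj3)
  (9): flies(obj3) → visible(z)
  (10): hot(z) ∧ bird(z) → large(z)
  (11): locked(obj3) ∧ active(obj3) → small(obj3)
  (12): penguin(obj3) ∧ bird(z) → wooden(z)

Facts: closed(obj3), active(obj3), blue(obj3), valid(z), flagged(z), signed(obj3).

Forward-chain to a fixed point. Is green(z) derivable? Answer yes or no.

Round 1: (5) [flagged(z) ∧ active(obj3) → flies(obj3)]; (7) [blue(obj3) → locked(obj3)]. New: flies(obj3), locked(obj3).
Round 2: (9) [flies(obj3) → visible(z)]; (11) [locked(obj3) ∧ active(obj3) → small(obj3)]. New: visible(z), small(obj3).
Round 3: (3) [small(obj3) ∧ valid(z) → penguin(obj3)]; (4) [visible(z) ∧ valid(z) → bird(z)]. New: penguin(obj3), bird(z).
Round 4: (12) [penguin(obj3) ∧ bird(z) → wooden(z)]. New: wooden(z).
Fixed point reached. green(z) is concluded only by (1); (1) needs metal(obj3) (never derived).

no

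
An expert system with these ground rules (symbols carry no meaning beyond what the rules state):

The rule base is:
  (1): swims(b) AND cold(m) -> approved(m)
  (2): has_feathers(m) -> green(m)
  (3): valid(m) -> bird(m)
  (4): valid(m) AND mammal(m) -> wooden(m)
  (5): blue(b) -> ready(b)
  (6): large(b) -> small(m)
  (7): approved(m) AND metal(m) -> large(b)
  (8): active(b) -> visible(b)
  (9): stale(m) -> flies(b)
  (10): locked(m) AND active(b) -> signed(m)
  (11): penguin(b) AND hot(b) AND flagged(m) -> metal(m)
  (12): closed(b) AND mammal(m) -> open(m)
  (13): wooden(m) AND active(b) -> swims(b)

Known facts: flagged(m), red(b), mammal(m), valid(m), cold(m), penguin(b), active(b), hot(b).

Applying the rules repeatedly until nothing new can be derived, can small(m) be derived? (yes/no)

Round 1: (3) [valid(m) -> bird(m)]; (4) [valid(m) AND mammal(m) -> wooden(m)]; (8) [active(b) -> visible(b)]; (11) [penguin(b) AND hot(b) AND flagged(m) -> metal(m)]. New: bird(m), wooden(m), visible(b), metal(m).
Round 2: (13) [wooden(m) AND active(b) -> swims(b)]. New: swims(b).
Round 3: (1) [swims(b) AND cold(m) -> approved(m)]. New: approved(m).
Round 4: (7) [approved(m) AND metal(m) -> large(b)]. New: large(b).
Round 5: (6) [large(b) -> small(m)]. New: small(m).
small(m) appears in round 5, so it is derivable.

yes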